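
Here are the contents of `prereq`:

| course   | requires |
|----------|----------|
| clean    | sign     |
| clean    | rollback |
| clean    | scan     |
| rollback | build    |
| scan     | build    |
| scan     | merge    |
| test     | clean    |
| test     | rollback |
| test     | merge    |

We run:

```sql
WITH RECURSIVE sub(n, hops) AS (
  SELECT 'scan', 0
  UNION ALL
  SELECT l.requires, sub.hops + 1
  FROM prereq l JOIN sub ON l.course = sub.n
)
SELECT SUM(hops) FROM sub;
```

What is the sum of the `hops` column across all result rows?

2

Base: (scan, hops=0).
Iteration 1: edges from {scan} -> (build, hops=1), (merge, hops=1).
Iteration 2: no outgoing edges from {build,merge}; recursion stops.
SUM(hops) = 0 + 1 + 1 = 2.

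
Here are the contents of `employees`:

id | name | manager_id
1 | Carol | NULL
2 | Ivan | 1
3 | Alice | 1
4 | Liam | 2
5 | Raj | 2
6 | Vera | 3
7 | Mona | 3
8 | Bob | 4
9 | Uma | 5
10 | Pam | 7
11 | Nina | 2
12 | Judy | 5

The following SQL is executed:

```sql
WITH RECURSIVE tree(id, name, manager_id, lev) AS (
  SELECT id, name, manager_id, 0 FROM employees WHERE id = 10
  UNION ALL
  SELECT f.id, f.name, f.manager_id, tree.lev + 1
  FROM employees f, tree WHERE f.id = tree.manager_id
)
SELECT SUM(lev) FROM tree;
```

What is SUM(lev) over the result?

Base: id=10 (Pam), manager_id=7, lev 0.
Iteration 1: join on id=7 -> Mona (id 7, manager_id=3, lev 1).
Iteration 2: join on id=3 -> Alice (id 3, manager_id=1, lev 2).
Iteration 3: join on id=1 -> Carol (id 1, manager_id=NULL, lev 3).
Iteration 4: manager_id is NULL; no match; recursion stops.
SUM(lev) = 0 + 1 + 2 + 3 = 6.

6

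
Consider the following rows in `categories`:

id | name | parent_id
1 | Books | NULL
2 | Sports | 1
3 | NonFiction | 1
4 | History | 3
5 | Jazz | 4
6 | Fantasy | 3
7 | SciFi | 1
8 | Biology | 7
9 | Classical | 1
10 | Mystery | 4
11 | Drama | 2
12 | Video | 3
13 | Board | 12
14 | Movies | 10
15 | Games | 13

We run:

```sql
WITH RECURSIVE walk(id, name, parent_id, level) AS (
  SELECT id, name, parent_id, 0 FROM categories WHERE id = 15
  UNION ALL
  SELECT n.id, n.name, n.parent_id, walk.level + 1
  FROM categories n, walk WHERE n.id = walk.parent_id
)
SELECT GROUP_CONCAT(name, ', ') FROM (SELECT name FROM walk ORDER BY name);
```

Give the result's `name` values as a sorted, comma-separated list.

Board, Books, Games, NonFiction, Video

Base: id=15 (Games), parent_id=13, level 0.
Iteration 1: join on id=13 -> Board (id 13, parent_id=12, level 1).
Iteration 2: join on id=12 -> Video (id 12, parent_id=3, level 2).
Iteration 3: join on id=3 -> NonFiction (id 3, parent_id=1, level 3).
Iteration 4: join on id=1 -> Books (id 1, parent_id=NULL, level 4).
Iteration 5: parent_id is NULL; no match; recursion stops.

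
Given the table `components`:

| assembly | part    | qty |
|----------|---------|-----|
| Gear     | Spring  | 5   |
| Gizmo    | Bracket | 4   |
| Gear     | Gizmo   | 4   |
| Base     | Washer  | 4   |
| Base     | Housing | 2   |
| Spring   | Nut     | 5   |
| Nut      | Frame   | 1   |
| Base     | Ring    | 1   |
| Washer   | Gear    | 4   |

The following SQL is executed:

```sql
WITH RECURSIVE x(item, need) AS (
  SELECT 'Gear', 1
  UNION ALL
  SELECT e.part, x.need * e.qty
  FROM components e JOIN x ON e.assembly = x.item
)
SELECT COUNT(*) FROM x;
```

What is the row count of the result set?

6

Base: (Gear, need=1).
Iteration 1: components of {Gear} -> Gizmo = 1*4 = 4, Spring = 1*5 = 5.
Iteration 2: components of {Gizmo,Spring} -> Bracket = 4*4 = 16, Nut = 5*5 = 25.
Iteration 3: components of {Bracket,Nut} -> Frame = 25*1 = 25.
Iteration 4: no further components; recursion stops.
Total rows emitted: 6.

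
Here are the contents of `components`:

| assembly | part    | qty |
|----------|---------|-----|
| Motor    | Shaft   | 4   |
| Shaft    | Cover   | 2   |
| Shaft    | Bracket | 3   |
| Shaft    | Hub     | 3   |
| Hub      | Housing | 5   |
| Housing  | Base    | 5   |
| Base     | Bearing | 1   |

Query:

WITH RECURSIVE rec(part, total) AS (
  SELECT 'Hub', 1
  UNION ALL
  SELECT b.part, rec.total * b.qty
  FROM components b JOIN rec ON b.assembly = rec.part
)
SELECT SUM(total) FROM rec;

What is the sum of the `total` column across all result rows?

Base: (Hub, total=1).
Iteration 1: components of {Hub} -> Housing = 1*5 = 5.
Iteration 2: components of {Housing} -> Base = 5*5 = 25.
Iteration 3: components of {Base} -> Bearing = 25*1 = 25.
Iteration 4: no further components; recursion stops.
SUM(total) = 1 + 5 + 25 + 25 = 56.

56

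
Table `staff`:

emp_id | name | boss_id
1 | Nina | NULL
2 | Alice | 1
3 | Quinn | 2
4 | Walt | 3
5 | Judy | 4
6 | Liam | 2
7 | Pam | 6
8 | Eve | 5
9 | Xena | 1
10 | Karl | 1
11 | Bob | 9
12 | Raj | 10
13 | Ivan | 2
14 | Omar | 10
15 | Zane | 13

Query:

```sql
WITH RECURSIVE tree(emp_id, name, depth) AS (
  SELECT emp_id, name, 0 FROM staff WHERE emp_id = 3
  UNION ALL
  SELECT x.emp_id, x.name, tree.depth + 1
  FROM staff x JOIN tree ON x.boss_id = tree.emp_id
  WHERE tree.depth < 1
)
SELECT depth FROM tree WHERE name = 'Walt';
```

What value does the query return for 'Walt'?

1

Base: emp_id=3 (Quinn) at depth 0.
Iteration 1: rows with boss_id in {3} -> Walt (id 4, depth 1).
Iteration 2: depth < 1 fails for all current rows; recursion stops.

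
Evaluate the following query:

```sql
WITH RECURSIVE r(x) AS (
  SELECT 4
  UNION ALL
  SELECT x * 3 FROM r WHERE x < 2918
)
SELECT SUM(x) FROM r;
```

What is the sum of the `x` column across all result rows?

Base: x=4.
Iteration 1: 4 < 2918 holds -> x = 4 * 3 = 12.
Iteration 2: 12 < 2918 holds -> x = 12 * 3 = 36.
Iteration 3: 36 < 2918 holds -> x = 36 * 3 = 108.
Iteration 4: 108 < 2918 holds -> x = 108 * 3 = 324.
Iteration 5: 324 < 2918 holds -> x = 324 * 3 = 972.
Iteration 6: 972 < 2918 holds -> x = 972 * 3 = 2916.
Iteration 7: 2916 < 2918 holds -> x = 2916 * 3 = 8748.
Iteration 8: 8748 < 2918 fails; recursion stops.
SUM(x) = 4 + 12 + 36 + 108 + 324 + 972 + 2916 + 8748 = 13120.

13120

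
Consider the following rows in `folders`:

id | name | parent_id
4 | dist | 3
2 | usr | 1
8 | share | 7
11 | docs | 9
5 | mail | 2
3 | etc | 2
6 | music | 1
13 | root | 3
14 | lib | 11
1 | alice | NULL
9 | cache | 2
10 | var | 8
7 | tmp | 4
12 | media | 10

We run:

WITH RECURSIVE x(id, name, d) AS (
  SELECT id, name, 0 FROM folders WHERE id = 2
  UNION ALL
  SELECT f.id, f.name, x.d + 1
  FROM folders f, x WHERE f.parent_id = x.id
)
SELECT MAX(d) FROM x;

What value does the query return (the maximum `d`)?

Base: id=2 (usr) at d 0.
Iteration 1: rows with parent_id in {2} -> etc (id 3, d 1), mail (id 5, d 1), cache (id 9, d 1).
Iteration 2: rows with parent_id in {3,5,9} -> dist (id 4, d 2), docs (id 11, d 2), root (id 13, d 2).
Iteration 3: rows with parent_id in {4,11,13} -> tmp (id 7, d 3), lib (id 14, d 3).
Iteration 4: rows with parent_id in {7,14} -> share (id 8, d 4).
Iteration 5: rows with parent_id in {8} -> var (id 10, d 5).
Iteration 6: rows with parent_id in {10} -> media (id 12, d 6).
Iteration 7: no rows with parent_id in {12}; recursion stops.
d values: 0, 1, 1, 1, 2, 2, 2, 3, 3, 4, 5, 6; the maximum is 6.

6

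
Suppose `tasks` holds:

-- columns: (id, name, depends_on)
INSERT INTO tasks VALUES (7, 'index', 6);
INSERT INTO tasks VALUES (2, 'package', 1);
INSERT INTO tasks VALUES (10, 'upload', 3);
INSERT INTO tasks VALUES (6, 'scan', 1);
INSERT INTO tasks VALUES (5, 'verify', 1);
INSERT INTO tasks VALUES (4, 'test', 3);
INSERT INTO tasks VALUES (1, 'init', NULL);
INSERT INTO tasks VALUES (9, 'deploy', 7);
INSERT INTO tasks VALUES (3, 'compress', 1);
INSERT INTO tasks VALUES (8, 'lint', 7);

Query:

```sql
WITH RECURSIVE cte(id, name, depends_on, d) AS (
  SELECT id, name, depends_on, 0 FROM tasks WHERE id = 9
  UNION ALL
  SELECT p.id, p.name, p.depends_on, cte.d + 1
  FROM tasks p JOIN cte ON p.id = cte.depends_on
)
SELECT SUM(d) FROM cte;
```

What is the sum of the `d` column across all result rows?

6

Base: id=9 (deploy), depends_on=7, d 0.
Iteration 1: join on id=7 -> index (id 7, depends_on=6, d 1).
Iteration 2: join on id=6 -> scan (id 6, depends_on=1, d 2).
Iteration 3: join on id=1 -> init (id 1, depends_on=NULL, d 3).
Iteration 4: depends_on is NULL; no match; recursion stops.
SUM(d) = 0 + 1 + 2 + 3 = 6.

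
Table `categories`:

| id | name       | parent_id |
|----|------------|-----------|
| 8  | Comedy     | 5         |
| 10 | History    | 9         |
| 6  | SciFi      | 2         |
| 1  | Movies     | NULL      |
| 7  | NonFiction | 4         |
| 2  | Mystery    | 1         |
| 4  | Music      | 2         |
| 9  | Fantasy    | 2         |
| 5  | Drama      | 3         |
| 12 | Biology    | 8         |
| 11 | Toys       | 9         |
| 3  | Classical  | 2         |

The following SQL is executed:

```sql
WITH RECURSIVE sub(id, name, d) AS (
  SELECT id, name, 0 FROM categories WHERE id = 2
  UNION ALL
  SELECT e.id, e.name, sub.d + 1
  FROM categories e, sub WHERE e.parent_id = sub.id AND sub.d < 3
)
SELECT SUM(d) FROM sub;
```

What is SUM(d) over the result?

Base: id=2 (Mystery) at d 0.
Iteration 1: rows with parent_id in {2} -> Classical (id 3, d 1), Music (id 4, d 1), SciFi (id 6, d 1), Fantasy (id 9, d 1).
Iteration 2: rows with parent_id in {3,4,6,9} -> Drama (id 5, d 2), NonFiction (id 7, d 2), History (id 10, d 2), Toys (id 11, d 2).
Iteration 3: rows with parent_id in {5,7,10,11} -> Comedy (id 8, d 3).
Iteration 4: d < 3 fails for all current rows; recursion stops.
SUM(d) = 0 + 1 + 1 + 1 + 1 + 2 + 2 + 2 + 2 + 3 = 15.

15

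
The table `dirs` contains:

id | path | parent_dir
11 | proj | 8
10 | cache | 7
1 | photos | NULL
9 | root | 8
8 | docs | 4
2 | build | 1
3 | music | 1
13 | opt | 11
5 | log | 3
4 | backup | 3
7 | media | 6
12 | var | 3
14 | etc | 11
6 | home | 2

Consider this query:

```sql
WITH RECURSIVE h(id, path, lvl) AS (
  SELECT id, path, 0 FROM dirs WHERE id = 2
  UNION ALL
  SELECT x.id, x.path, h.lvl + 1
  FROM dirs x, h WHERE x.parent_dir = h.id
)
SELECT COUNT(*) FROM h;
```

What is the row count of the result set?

4

Base: id=2 (build) at lvl 0.
Iteration 1: rows with parent_dir in {2} -> home (id 6, lvl 1).
Iteration 2: rows with parent_dir in {6} -> media (id 7, lvl 2).
Iteration 3: rows with parent_dir in {7} -> cache (id 10, lvl 3).
Iteration 4: no rows with parent_dir in {10}; recursion stops.
Total rows emitted: 4.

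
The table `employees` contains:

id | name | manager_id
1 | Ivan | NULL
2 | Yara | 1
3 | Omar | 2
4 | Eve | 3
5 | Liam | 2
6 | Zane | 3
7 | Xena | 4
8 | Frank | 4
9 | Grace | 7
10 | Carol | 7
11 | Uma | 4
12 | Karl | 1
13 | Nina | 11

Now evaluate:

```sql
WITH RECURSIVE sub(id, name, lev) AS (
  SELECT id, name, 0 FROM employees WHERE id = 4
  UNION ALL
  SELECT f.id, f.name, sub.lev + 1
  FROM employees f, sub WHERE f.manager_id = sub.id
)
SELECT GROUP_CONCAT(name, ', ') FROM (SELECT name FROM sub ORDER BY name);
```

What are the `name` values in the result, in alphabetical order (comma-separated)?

Carol, Eve, Frank, Grace, Nina, Uma, Xena

Base: id=4 (Eve) at lev 0.
Iteration 1: rows with manager_id in {4} -> Xena (id 7, lev 1), Frank (id 8, lev 1), Uma (id 11, lev 1).
Iteration 2: rows with manager_id in {7,8,11} -> Grace (id 9, lev 2), Carol (id 10, lev 2), Nina (id 13, lev 2).
Iteration 3: no rows with manager_id in {9,10,13}; recursion stops.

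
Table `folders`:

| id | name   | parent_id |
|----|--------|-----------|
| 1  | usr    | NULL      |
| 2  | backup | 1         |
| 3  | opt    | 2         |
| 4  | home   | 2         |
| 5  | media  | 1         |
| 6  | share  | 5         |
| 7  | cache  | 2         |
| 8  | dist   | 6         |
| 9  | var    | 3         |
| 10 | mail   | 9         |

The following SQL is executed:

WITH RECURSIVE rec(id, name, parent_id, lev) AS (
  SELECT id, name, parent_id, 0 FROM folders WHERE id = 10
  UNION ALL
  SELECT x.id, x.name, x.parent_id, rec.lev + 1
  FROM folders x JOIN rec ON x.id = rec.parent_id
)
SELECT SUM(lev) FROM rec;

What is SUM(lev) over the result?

Base: id=10 (mail), parent_id=9, lev 0.
Iteration 1: join on id=9 -> var (id 9, parent_id=3, lev 1).
Iteration 2: join on id=3 -> opt (id 3, parent_id=2, lev 2).
Iteration 3: join on id=2 -> backup (id 2, parent_id=1, lev 3).
Iteration 4: join on id=1 -> usr (id 1, parent_id=NULL, lev 4).
Iteration 5: parent_id is NULL; no match; recursion stops.
SUM(lev) = 0 + 1 + 2 + 3 + 4 = 10.

10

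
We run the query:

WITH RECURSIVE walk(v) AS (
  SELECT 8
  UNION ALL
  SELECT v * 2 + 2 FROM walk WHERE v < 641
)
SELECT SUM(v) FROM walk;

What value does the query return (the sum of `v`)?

Base: v=8.
Iteration 1: 8 < 641 holds -> v = 8 * 2 + 2 = 18.
Iteration 2: 18 < 641 holds -> v = 18 * 2 + 2 = 38.
Iteration 3: 38 < 641 holds -> v = 38 * 2 + 2 = 78.
Iteration 4: 78 < 641 holds -> v = 78 * 2 + 2 = 158.
Iteration 5: 158 < 641 holds -> v = 158 * 2 + 2 = 318.
Iteration 6: 318 < 641 holds -> v = 318 * 2 + 2 = 638.
Iteration 7: 638 < 641 holds -> v = 638 * 2 + 2 = 1278.
Iteration 8: 1278 < 641 fails; recursion stops.
SUM(v) = 8 + 18 + 38 + 78 + 158 + 318 + 638 + 1278 = 2534.

2534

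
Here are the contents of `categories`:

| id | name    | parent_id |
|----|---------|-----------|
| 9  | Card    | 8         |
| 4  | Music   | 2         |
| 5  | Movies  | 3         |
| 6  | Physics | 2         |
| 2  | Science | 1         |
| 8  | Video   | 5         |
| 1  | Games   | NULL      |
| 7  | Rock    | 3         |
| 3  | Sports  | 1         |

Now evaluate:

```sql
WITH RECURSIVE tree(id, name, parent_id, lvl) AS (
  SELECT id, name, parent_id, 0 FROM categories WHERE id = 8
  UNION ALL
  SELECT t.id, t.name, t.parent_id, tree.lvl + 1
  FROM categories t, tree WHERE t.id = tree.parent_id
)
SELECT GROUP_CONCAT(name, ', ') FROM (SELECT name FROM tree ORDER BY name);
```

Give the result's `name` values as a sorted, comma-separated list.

Games, Movies, Sports, Video

Base: id=8 (Video), parent_id=5, lvl 0.
Iteration 1: join on id=5 -> Movies (id 5, parent_id=3, lvl 1).
Iteration 2: join on id=3 -> Sports (id 3, parent_id=1, lvl 2).
Iteration 3: join on id=1 -> Games (id 1, parent_id=NULL, lvl 3).
Iteration 4: parent_id is NULL; no match; recursion stops.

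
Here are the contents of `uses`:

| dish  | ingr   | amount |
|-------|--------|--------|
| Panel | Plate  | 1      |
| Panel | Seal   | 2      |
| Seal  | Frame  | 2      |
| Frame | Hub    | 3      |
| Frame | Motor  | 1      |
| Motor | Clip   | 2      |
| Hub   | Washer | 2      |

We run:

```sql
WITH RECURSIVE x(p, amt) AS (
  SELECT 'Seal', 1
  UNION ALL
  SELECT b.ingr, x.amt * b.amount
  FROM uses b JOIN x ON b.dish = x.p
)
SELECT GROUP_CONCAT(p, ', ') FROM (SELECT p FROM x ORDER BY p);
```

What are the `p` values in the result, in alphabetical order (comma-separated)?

Clip, Frame, Hub, Motor, Seal, Washer

Base: (Seal, amt=1).
Iteration 1: components of {Seal} -> Frame = 1*2 = 2.
Iteration 2: components of {Frame} -> Hub = 2*3 = 6, Motor = 2*1 = 2.
Iteration 3: components of {Hub,Motor} -> Clip = 2*2 = 4, Washer = 6*2 = 12.
Iteration 4: no further components; recursion stops.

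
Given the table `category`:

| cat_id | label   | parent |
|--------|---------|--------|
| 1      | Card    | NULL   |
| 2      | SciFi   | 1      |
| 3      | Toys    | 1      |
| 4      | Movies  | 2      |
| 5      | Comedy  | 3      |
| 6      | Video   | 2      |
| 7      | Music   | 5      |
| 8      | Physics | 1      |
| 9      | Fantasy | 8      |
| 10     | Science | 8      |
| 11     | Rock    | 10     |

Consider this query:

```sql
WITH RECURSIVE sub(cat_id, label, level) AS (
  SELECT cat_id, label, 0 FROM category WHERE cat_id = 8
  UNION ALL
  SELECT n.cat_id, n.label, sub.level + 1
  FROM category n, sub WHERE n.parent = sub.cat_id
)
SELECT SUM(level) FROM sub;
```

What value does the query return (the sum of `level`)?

Base: cat_id=8 (Physics) at level 0.
Iteration 1: rows with parent in {8} -> Fantasy (id 9, level 1), Science (id 10, level 1).
Iteration 2: rows with parent in {9,10} -> Rock (id 11, level 2).
Iteration 3: no rows with parent in {11}; recursion stops.
SUM(level) = 0 + 1 + 1 + 2 = 4.

4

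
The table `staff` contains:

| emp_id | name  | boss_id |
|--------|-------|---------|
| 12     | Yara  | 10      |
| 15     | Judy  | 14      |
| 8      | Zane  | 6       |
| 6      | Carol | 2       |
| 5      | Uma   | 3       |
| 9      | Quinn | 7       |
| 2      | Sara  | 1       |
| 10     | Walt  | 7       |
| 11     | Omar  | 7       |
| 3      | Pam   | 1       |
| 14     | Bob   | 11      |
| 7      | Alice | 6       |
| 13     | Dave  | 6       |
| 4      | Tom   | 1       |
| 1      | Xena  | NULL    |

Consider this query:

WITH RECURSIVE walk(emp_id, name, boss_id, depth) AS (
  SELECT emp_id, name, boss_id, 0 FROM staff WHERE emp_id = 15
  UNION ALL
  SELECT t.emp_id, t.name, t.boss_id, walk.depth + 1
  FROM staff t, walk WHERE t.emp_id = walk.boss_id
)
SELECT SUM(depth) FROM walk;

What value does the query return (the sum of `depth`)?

21

Base: emp_id=15 (Judy), boss_id=14, depth 0.
Iteration 1: join on emp_id=14 -> Bob (id 14, boss_id=11, depth 1).
Iteration 2: join on emp_id=11 -> Omar (id 11, boss_id=7, depth 2).
Iteration 3: join on emp_id=7 -> Alice (id 7, boss_id=6, depth 3).
Iteration 4: join on emp_id=6 -> Carol (id 6, boss_id=2, depth 4).
Iteration 5: join on emp_id=2 -> Sara (id 2, boss_id=1, depth 5).
Iteration 6: join on emp_id=1 -> Xena (id 1, boss_id=NULL, depth 6).
Iteration 7: boss_id is NULL; no match; recursion stops.
SUM(depth) = 0 + 1 + 2 + 3 + 4 + 5 + 6 = 21.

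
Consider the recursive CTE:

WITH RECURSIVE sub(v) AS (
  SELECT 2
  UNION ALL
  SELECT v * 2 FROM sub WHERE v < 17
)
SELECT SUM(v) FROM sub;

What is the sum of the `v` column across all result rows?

Base: v=2.
Iteration 1: 2 < 17 holds -> v = 2 * 2 = 4.
Iteration 2: 4 < 17 holds -> v = 4 * 2 = 8.
Iteration 3: 8 < 17 holds -> v = 8 * 2 = 16.
Iteration 4: 16 < 17 holds -> v = 16 * 2 = 32.
Iteration 5: 32 < 17 fails; recursion stops.
SUM(v) = 2 + 4 + 8 + 16 + 32 = 62.

62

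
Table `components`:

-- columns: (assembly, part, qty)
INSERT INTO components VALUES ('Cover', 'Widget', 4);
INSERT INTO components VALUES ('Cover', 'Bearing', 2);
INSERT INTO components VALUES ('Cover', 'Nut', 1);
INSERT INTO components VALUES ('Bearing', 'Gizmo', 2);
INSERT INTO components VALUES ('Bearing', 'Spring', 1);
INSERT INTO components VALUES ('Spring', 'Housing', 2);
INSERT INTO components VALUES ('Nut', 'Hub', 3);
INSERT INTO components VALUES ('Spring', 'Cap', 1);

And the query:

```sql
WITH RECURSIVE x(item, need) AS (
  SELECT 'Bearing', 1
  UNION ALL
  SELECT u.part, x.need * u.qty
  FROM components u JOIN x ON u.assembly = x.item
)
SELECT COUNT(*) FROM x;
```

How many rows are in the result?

Base: (Bearing, need=1).
Iteration 1: components of {Bearing} -> Gizmo = 1*2 = 2, Spring = 1*1 = 1.
Iteration 2: components of {Gizmo,Spring} -> Cap = 1*1 = 1, Housing = 1*2 = 2.
Iteration 3: no further components; recursion stops.
Total rows emitted: 5.

5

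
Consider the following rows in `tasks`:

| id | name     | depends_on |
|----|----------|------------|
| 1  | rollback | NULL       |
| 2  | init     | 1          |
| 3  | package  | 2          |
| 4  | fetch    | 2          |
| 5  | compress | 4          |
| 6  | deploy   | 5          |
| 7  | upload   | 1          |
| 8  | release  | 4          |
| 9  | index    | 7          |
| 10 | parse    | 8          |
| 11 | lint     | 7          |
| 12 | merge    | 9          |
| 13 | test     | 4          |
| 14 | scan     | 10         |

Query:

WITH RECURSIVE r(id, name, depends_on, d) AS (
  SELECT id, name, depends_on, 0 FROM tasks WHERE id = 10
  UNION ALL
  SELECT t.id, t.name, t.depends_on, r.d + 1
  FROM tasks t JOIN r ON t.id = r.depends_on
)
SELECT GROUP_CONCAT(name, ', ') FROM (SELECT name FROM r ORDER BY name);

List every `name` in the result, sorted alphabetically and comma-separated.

fetch, init, parse, release, rollback

Base: id=10 (parse), depends_on=8, d 0.
Iteration 1: join on id=8 -> release (id 8, depends_on=4, d 1).
Iteration 2: join on id=4 -> fetch (id 4, depends_on=2, d 2).
Iteration 3: join on id=2 -> init (id 2, depends_on=1, d 3).
Iteration 4: join on id=1 -> rollback (id 1, depends_on=NULL, d 4).
Iteration 5: depends_on is NULL; no match; recursion stops.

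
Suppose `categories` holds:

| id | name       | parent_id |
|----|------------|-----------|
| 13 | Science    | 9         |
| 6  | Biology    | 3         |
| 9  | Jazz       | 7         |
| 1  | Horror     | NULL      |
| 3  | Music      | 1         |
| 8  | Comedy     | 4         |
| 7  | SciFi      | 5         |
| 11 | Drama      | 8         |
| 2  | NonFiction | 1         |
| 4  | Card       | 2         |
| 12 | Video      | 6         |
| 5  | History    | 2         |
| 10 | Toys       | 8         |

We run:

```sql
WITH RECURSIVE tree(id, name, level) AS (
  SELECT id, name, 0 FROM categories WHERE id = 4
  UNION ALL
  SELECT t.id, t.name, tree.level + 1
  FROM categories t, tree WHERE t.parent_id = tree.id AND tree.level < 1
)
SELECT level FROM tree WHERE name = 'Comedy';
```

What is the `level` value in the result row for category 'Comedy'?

1

Base: id=4 (Card) at level 0.
Iteration 1: rows with parent_id in {4} -> Comedy (id 8, level 1).
Iteration 2: level < 1 fails for all current rows; recursion stops.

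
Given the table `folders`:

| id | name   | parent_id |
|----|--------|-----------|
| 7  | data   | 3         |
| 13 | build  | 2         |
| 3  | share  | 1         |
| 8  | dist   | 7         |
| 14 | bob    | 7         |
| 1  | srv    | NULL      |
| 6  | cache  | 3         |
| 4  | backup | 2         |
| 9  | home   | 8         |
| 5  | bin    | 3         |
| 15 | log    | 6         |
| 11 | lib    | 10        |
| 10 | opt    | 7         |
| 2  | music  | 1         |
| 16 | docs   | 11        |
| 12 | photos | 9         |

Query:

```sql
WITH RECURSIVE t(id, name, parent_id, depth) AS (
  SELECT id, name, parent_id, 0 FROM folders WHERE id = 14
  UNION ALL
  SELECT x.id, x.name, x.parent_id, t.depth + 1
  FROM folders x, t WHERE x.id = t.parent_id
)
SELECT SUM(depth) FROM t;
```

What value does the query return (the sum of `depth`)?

6

Base: id=14 (bob), parent_id=7, depth 0.
Iteration 1: join on id=7 -> data (id 7, parent_id=3, depth 1).
Iteration 2: join on id=3 -> share (id 3, parent_id=1, depth 2).
Iteration 3: join on id=1 -> srv (id 1, parent_id=NULL, depth 3).
Iteration 4: parent_id is NULL; no match; recursion stops.
SUM(depth) = 0 + 1 + 2 + 3 = 6.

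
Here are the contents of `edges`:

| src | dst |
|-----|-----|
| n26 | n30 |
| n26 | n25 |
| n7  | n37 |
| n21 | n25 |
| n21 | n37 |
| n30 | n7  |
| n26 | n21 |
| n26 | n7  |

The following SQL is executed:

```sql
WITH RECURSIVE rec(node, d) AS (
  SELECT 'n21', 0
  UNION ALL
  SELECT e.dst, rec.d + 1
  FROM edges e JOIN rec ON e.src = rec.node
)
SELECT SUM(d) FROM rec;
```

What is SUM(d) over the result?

2

Base: (n21, d=0).
Iteration 1: edges from {n21} -> (n25, d=1), (n37, d=1).
Iteration 2: no outgoing edges from {n25,n37}; recursion stops.
SUM(d) = 0 + 1 + 1 = 2.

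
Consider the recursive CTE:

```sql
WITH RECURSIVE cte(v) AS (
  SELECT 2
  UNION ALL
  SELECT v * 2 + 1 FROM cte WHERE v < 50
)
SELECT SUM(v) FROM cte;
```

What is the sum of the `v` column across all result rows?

Base: v=2.
Iteration 1: 2 < 50 holds -> v = 2 * 2 + 1 = 5.
Iteration 2: 5 < 50 holds -> v = 5 * 2 + 1 = 11.
Iteration 3: 11 < 50 holds -> v = 11 * 2 + 1 = 23.
Iteration 4: 23 < 50 holds -> v = 23 * 2 + 1 = 47.
Iteration 5: 47 < 50 holds -> v = 47 * 2 + 1 = 95.
Iteration 6: 95 < 50 fails; recursion stops.
SUM(v) = 2 + 5 + 11 + 23 + 47 + 95 = 183.

183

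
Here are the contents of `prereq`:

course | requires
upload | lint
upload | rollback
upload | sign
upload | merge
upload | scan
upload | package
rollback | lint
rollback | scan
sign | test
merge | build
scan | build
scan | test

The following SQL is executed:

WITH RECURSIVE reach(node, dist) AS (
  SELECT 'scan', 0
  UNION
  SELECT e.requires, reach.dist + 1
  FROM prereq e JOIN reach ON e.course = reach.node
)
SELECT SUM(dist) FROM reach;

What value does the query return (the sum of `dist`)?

2

Base: (scan, dist=0).
Iteration 1: edges from {scan} -> (build, dist=1), (test, dist=1).
Iteration 2: no outgoing edges from {build,test}; recursion stops.
SUM(dist) = 0 + 1 + 1 = 2.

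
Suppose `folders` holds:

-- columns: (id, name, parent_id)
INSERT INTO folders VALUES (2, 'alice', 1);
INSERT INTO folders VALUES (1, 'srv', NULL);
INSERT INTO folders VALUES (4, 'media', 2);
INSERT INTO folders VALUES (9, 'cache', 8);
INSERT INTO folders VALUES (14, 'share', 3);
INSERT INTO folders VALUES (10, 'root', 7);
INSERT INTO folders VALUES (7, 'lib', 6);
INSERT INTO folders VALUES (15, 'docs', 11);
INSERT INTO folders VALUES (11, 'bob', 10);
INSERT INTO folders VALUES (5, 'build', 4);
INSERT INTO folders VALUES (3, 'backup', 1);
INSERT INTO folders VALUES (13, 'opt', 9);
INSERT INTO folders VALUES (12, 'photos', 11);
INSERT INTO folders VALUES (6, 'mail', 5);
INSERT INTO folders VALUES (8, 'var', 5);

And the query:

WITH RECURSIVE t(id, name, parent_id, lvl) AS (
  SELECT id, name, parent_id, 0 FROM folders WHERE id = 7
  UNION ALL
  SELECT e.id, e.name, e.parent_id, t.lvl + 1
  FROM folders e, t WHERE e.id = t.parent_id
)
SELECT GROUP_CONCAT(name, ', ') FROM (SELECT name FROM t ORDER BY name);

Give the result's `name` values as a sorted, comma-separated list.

alice, build, lib, mail, media, srv

Base: id=7 (lib), parent_id=6, lvl 0.
Iteration 1: join on id=6 -> mail (id 6, parent_id=5, lvl 1).
Iteration 2: join on id=5 -> build (id 5, parent_id=4, lvl 2).
Iteration 3: join on id=4 -> media (id 4, parent_id=2, lvl 3).
Iteration 4: join on id=2 -> alice (id 2, parent_id=1, lvl 4).
Iteration 5: join on id=1 -> srv (id 1, parent_id=NULL, lvl 5).
Iteration 6: parent_id is NULL; no match; recursion stops.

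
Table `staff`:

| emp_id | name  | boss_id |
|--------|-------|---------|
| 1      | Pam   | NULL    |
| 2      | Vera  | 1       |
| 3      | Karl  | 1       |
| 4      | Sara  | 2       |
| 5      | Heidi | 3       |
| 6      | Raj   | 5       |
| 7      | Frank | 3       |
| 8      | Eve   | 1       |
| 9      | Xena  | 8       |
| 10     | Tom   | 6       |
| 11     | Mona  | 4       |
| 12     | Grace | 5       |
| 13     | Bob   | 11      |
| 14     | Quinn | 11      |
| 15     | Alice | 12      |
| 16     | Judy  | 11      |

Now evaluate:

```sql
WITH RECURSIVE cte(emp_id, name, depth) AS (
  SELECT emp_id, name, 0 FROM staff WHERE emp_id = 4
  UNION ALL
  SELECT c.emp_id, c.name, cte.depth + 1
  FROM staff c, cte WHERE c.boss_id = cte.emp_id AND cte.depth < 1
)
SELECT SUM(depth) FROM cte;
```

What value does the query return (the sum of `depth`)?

Base: emp_id=4 (Sara) at depth 0.
Iteration 1: rows with boss_id in {4} -> Mona (id 11, depth 1).
Iteration 2: depth < 1 fails for all current rows; recursion stops.
SUM(depth) = 0 + 1 = 1.

1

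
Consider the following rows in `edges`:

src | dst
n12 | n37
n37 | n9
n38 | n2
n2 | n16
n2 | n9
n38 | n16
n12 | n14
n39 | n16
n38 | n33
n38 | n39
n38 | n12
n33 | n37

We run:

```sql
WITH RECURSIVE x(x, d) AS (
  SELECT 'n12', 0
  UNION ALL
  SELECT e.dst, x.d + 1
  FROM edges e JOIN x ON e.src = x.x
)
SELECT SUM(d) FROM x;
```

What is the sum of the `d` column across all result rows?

Base: (n12, d=0).
Iteration 1: edges from {n12} -> (n14, d=1), (n37, d=1).
Iteration 2: edges from {n14,n37} -> (n9, d=2).
Iteration 3: no outgoing edges from {n9}; recursion stops.
SUM(d) = 0 + 1 + 1 + 2 = 4.

4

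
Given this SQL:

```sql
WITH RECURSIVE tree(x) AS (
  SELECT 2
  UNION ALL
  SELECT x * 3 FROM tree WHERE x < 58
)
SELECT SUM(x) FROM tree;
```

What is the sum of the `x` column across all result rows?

242

Base: x=2.
Iteration 1: 2 < 58 holds -> x = 2 * 3 = 6.
Iteration 2: 6 < 58 holds -> x = 6 * 3 = 18.
Iteration 3: 18 < 58 holds -> x = 18 * 3 = 54.
Iteration 4: 54 < 58 holds -> x = 54 * 3 = 162.
Iteration 5: 162 < 58 fails; recursion stops.
SUM(x) = 2 + 6 + 18 + 54 + 162 = 242.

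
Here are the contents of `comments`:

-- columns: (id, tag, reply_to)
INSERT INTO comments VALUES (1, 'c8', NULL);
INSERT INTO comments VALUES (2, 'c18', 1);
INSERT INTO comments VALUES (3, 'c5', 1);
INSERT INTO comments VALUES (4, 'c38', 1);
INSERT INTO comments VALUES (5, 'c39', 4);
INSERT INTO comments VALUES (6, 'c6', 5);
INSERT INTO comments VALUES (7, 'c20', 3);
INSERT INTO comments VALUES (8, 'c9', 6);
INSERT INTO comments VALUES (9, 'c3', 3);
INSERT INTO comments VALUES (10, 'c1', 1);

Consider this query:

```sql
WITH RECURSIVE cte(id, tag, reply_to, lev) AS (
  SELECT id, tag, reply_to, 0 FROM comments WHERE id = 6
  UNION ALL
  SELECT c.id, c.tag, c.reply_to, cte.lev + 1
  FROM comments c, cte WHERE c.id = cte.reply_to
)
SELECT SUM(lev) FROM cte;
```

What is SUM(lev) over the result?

Base: id=6 (c6), reply_to=5, lev 0.
Iteration 1: join on id=5 -> c39 (id 5, reply_to=4, lev 1).
Iteration 2: join on id=4 -> c38 (id 4, reply_to=1, lev 2).
Iteration 3: join on id=1 -> c8 (id 1, reply_to=NULL, lev 3).
Iteration 4: reply_to is NULL; no match; recursion stops.
SUM(lev) = 0 + 1 + 2 + 3 = 6.

6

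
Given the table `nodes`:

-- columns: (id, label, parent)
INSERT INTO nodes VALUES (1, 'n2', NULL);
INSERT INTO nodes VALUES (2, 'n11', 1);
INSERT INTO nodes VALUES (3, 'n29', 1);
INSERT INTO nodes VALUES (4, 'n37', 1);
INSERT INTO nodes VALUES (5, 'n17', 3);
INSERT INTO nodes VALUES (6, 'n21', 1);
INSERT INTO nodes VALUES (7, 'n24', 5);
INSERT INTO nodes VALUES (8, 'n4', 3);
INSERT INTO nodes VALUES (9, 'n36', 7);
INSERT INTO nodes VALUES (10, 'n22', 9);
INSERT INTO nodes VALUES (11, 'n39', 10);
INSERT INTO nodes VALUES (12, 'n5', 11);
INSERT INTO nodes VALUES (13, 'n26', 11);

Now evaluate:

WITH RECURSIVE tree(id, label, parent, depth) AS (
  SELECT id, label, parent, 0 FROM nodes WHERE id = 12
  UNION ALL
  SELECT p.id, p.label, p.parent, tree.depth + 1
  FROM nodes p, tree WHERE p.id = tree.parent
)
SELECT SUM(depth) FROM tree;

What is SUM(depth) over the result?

Base: id=12 (n5), parent=11, depth 0.
Iteration 1: join on id=11 -> n39 (id 11, parent=10, depth 1).
Iteration 2: join on id=10 -> n22 (id 10, parent=9, depth 2).
Iteration 3: join on id=9 -> n36 (id 9, parent=7, depth 3).
Iteration 4: join on id=7 -> n24 (id 7, parent=5, depth 4).
Iteration 5: join on id=5 -> n17 (id 5, parent=3, depth 5).
Iteration 6: join on id=3 -> n29 (id 3, parent=1, depth 6).
Iteration 7: join on id=1 -> n2 (id 1, parent=NULL, depth 7).
Iteration 8: parent is NULL; no match; recursion stops.
SUM(depth) = 0 + 1 + 2 + 3 + 4 + 5 + 6 + 7 = 28.

28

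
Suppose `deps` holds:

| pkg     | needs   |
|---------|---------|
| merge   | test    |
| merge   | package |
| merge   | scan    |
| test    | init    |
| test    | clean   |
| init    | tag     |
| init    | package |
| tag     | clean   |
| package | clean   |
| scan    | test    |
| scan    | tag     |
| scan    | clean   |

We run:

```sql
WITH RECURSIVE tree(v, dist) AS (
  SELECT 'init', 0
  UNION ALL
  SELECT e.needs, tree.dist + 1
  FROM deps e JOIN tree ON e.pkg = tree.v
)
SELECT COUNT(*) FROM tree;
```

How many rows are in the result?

Base: (init, dist=0).
Iteration 1: edges from {init} -> (package, dist=1), (tag, dist=1).
Iteration 2: edges from {package,tag} -> (clean, dist=2) x2. [UNION ALL keeps all 2 new rows, including repeats]
Iteration 3: no outgoing edges from {clean}; recursion stops.
Total rows emitted: 5.

5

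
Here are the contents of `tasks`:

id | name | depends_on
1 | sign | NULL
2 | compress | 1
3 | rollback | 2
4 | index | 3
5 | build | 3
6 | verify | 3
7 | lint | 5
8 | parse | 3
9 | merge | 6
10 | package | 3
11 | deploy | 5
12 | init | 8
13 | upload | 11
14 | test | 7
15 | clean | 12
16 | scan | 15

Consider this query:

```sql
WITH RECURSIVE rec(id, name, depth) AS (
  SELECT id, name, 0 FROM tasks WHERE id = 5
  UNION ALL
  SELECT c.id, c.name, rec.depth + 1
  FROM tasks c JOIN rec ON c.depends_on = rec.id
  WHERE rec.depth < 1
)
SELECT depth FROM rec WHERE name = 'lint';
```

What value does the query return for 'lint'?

1

Base: id=5 (build) at depth 0.
Iteration 1: rows with depends_on in {5} -> lint (id 7, depth 1), deploy (id 11, depth 1).
Iteration 2: depth < 1 fails for all current rows; recursion stops.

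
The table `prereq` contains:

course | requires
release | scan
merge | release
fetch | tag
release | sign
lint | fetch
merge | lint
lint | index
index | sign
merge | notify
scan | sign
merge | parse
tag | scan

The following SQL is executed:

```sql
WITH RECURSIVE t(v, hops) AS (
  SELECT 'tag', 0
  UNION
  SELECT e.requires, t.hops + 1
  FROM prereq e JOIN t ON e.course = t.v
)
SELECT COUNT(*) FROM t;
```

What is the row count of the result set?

Base: (tag, hops=0).
Iteration 1: edges from {tag} -> (scan, hops=1).
Iteration 2: edges from {scan} -> (sign, hops=2).
Iteration 3: no outgoing edges from {sign}; recursion stops.
Total rows emitted: 3.

3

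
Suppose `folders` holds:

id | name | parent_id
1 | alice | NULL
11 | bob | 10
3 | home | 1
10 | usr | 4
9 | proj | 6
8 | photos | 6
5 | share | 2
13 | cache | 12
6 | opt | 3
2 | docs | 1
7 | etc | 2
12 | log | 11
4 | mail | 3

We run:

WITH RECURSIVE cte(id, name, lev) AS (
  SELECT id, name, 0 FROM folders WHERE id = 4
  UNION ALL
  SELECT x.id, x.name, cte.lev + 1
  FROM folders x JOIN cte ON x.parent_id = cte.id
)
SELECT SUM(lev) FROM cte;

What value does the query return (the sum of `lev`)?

10

Base: id=4 (mail) at lev 0.
Iteration 1: rows with parent_id in {4} -> usr (id 10, lev 1).
Iteration 2: rows with parent_id in {10} -> bob (id 11, lev 2).
Iteration 3: rows with parent_id in {11} -> log (id 12, lev 3).
Iteration 4: rows with parent_id in {12} -> cache (id 13, lev 4).
Iteration 5: no rows with parent_id in {13}; recursion stops.
SUM(lev) = 0 + 1 + 2 + 3 + 4 = 10.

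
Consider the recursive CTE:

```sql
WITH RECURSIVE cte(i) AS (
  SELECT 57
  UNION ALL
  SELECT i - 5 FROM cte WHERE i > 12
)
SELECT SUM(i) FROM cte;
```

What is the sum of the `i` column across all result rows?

Base: i=57.
Iteration 1: 57 > 12 holds -> i = 57 - 5 = 52.
Iteration 2: 52 > 12 holds -> i = 52 - 5 = 47.
Iteration 3: 47 > 12 holds -> i = 47 - 5 = 42.
Iteration 4: 42 > 12 holds -> i = 42 - 5 = 37.
Iteration 5: 37 > 12 holds -> i = 37 - 5 = 32.
Iteration 6: 32 > 12 holds -> i = 32 - 5 = 27.
Iteration 7: 27 > 12 holds -> i = 27 - 5 = 22.
Iteration 8: 22 > 12 holds -> i = 22 - 5 = 17.
Iteration 9: 17 > 12 holds -> i = 17 - 5 = 12.
Iteration 10: 12 > 12 fails; recursion stops.
SUM(i) = 57 + 52 + 47 + 42 + 37 + 32 + 27 + 22 + 17 + 12 = 345.

345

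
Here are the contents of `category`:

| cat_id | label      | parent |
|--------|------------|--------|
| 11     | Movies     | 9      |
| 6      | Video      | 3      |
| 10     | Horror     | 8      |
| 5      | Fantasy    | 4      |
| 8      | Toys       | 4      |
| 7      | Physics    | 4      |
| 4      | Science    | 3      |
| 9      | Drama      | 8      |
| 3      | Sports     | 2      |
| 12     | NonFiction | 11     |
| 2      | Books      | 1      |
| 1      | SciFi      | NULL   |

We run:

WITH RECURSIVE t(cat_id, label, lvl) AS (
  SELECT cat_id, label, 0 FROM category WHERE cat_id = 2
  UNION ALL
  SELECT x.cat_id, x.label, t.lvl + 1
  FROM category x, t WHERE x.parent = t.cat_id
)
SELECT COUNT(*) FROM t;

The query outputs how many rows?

Base: cat_id=2 (Books) at lvl 0.
Iteration 1: rows with parent in {2} -> Sports (id 3, lvl 1).
Iteration 2: rows with parent in {3} -> Science (id 4, lvl 2), Video (id 6, lvl 2).
Iteration 3: rows with parent in {4,6} -> Fantasy (id 5, lvl 3), Physics (id 7, lvl 3), Toys (id 8, lvl 3).
Iteration 4: rows with parent in {5,7,8} -> Drama (id 9, lvl 4), Horror (id 10, lvl 4).
Iteration 5: rows with parent in {9,10} -> Movies (id 11, lvl 5).
Iteration 6: rows with parent in {11} -> NonFiction (id 12, lvl 6).
Iteration 7: no rows with parent in {12}; recursion stops.
Total rows emitted: 11.

11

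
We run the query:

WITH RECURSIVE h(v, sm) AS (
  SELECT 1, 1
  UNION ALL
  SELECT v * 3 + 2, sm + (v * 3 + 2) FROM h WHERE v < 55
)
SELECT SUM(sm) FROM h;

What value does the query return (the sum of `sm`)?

343

Base: v=1, sm=1.
Iteration 1: 1 < 55 holds -> v = 1 * 3 + 2 = 5, sm = 1 + 5 = 6.
Iteration 2: 5 < 55 holds -> v = 5 * 3 + 2 = 17, sm = 6 + 17 = 23.
Iteration 3: 17 < 55 holds -> v = 17 * 3 + 2 = 53, sm = 23 + 53 = 76.
Iteration 4: 53 < 55 holds -> v = 53 * 3 + 2 = 161, sm = 76 + 161 = 237.
Iteration 5: 161 < 55 fails; recursion stops.
SUM(sm) = 1 + 6 + 23 + 76 + 237 = 343.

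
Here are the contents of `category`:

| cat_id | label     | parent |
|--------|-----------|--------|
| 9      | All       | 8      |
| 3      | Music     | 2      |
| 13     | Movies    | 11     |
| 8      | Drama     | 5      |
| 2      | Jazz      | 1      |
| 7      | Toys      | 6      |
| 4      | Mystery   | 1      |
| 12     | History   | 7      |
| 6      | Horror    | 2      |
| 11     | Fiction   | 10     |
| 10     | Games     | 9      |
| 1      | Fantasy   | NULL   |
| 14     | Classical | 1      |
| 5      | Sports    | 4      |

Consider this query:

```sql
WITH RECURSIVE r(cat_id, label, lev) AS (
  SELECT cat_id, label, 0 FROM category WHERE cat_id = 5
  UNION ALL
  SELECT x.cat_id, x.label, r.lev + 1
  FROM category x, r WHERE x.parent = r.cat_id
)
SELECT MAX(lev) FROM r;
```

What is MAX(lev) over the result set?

Base: cat_id=5 (Sports) at lev 0.
Iteration 1: rows with parent in {5} -> Drama (id 8, lev 1).
Iteration 2: rows with parent in {8} -> All (id 9, lev 2).
Iteration 3: rows with parent in {9} -> Games (id 10, lev 3).
Iteration 4: rows with parent in {10} -> Fiction (id 11, lev 4).
Iteration 5: rows with parent in {11} -> Movies (id 13, lev 5).
Iteration 6: no rows with parent in {13}; recursion stops.
lev values: 0, 1, 2, 3, 4, 5; the maximum is 5.

5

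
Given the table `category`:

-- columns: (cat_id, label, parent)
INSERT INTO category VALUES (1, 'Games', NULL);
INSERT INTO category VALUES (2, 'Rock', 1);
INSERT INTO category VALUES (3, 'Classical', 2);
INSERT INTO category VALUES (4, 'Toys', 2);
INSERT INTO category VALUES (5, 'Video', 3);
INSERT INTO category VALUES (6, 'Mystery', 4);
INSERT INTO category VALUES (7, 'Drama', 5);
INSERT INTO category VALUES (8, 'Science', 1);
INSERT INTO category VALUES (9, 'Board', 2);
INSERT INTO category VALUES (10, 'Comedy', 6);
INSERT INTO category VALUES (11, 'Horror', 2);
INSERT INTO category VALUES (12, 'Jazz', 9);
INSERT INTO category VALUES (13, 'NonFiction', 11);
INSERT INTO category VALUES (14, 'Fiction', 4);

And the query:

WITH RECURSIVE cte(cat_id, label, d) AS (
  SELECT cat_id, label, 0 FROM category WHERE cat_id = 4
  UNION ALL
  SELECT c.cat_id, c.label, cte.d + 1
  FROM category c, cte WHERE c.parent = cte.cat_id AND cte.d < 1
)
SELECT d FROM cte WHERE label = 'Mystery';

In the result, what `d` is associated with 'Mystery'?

Base: cat_id=4 (Toys) at d 0.
Iteration 1: rows with parent in {4} -> Mystery (id 6, d 1), Fiction (id 14, d 1).
Iteration 2: d < 1 fails for all current rows; recursion stops.

1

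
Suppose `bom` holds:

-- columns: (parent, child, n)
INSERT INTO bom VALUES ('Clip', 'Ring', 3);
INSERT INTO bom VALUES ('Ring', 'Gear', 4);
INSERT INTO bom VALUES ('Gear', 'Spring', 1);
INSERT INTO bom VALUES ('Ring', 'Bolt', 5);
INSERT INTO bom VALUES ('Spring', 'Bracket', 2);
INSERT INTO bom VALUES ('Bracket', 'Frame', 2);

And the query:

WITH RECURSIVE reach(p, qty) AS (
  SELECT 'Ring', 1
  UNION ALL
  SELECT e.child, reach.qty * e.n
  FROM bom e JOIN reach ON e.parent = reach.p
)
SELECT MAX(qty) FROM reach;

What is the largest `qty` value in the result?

16

Base: (Ring, qty=1).
Iteration 1: components of {Ring} -> Bolt = 1*5 = 5, Gear = 1*4 = 4.
Iteration 2: components of {Bolt,Gear} -> Spring = 4*1 = 4.
Iteration 3: components of {Spring} -> Bracket = 4*2 = 8.
Iteration 4: components of {Bracket} -> Frame = 8*2 = 16.
Iteration 5: no further components; recursion stops.
qty values: 1, 4, 5, 4, 8, 16; the maximum is 16.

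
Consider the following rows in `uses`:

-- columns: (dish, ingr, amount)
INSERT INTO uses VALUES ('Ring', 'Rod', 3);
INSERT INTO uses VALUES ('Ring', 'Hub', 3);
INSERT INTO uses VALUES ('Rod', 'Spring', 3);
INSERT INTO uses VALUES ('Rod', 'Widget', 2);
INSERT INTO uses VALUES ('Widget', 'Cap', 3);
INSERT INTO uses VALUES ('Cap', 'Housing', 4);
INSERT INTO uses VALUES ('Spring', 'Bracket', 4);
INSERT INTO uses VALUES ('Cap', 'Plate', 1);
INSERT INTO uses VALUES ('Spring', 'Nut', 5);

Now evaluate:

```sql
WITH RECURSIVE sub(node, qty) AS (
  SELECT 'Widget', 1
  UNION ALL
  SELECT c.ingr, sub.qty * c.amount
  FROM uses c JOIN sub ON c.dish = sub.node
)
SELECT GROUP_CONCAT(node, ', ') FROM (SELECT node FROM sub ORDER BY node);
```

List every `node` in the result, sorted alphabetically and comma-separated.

Base: (Widget, qty=1).
Iteration 1: components of {Widget} -> Cap = 1*3 = 3.
Iteration 2: components of {Cap} -> Housing = 3*4 = 12, Plate = 3*1 = 3.
Iteration 3: no further components; recursion stops.

Cap, Housing, Plate, Widget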